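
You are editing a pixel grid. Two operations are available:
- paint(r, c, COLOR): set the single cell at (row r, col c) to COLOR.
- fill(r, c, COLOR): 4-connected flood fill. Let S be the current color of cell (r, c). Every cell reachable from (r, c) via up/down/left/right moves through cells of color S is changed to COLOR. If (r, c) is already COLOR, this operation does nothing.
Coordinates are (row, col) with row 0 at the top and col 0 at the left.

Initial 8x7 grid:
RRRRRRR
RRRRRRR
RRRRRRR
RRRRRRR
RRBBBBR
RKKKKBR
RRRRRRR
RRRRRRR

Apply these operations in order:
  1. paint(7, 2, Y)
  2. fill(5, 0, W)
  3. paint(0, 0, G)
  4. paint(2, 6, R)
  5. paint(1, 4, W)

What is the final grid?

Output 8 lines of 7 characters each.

Answer: GWWWWWW
WWWWWWW
WWWWWWR
WWWWWWW
WWBBBBW
WKKKKBW
WWWWWWW
WWYWWWW

Derivation:
After op 1 paint(7,2,Y):
RRRRRRR
RRRRRRR
RRRRRRR
RRRRRRR
RRBBBBR
RKKKKBR
RRRRRRR
RRYRRRR
After op 2 fill(5,0,W) [46 cells changed]:
WWWWWWW
WWWWWWW
WWWWWWW
WWWWWWW
WWBBBBW
WKKKKBW
WWWWWWW
WWYWWWW
After op 3 paint(0,0,G):
GWWWWWW
WWWWWWW
WWWWWWW
WWWWWWW
WWBBBBW
WKKKKBW
WWWWWWW
WWYWWWW
After op 4 paint(2,6,R):
GWWWWWW
WWWWWWW
WWWWWWR
WWWWWWW
WWBBBBW
WKKKKBW
WWWWWWW
WWYWWWW
After op 5 paint(1,4,W):
GWWWWWW
WWWWWWW
WWWWWWR
WWWWWWW
WWBBBBW
WKKKKBW
WWWWWWW
WWYWWWW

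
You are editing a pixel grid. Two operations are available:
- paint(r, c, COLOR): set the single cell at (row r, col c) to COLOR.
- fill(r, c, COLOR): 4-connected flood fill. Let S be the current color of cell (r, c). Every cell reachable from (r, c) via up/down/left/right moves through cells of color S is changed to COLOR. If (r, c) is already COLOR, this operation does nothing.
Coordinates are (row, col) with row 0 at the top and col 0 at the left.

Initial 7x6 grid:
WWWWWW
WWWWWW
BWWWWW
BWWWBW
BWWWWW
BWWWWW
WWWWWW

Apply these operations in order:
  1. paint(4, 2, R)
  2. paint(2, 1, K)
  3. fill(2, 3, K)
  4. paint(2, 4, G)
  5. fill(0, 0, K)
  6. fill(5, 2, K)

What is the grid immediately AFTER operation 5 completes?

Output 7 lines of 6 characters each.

After op 1 paint(4,2,R):
WWWWWW
WWWWWW
BWWWWW
BWWWBW
BWRWWW
BWWWWW
WWWWWW
After op 2 paint(2,1,K):
WWWWWW
WWWWWW
BKWWWW
BWWWBW
BWRWWW
BWWWWW
WWWWWW
After op 3 fill(2,3,K) [35 cells changed]:
KKKKKK
KKKKKK
BKKKKK
BKKKBK
BKRKKK
BKKKKK
KKKKKK
After op 4 paint(2,4,G):
KKKKKK
KKKKKK
BKKKGK
BKKKBK
BKRKKK
BKKKKK
KKKKKK
After op 5 fill(0,0,K) [0 cells changed]:
KKKKKK
KKKKKK
BKKKGK
BKKKBK
BKRKKK
BKKKKK
KKKKKK

Answer: KKKKKK
KKKKKK
BKKKGK
BKKKBK
BKRKKK
BKKKKK
KKKKKK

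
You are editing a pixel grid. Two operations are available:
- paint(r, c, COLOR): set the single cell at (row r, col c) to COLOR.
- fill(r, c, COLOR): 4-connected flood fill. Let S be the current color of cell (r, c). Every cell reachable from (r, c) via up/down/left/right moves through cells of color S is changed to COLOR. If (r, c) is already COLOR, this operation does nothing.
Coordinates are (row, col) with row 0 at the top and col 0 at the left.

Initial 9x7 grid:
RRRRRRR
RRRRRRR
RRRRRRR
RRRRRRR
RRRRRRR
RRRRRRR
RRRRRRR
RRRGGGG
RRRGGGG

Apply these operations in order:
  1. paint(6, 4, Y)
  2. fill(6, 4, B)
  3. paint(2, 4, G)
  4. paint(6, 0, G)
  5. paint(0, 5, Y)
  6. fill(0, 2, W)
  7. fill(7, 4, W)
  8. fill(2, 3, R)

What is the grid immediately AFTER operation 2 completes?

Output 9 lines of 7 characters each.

After op 1 paint(6,4,Y):
RRRRRRR
RRRRRRR
RRRRRRR
RRRRRRR
RRRRRRR
RRRRRRR
RRRRYRR
RRRGGGG
RRRGGGG
After op 2 fill(6,4,B) [1 cells changed]:
RRRRRRR
RRRRRRR
RRRRRRR
RRRRRRR
RRRRRRR
RRRRRRR
RRRRBRR
RRRGGGG
RRRGGGG

Answer: RRRRRRR
RRRRRRR
RRRRRRR
RRRRRRR
RRRRRRR
RRRRRRR
RRRRBRR
RRRGGGG
RRRGGGG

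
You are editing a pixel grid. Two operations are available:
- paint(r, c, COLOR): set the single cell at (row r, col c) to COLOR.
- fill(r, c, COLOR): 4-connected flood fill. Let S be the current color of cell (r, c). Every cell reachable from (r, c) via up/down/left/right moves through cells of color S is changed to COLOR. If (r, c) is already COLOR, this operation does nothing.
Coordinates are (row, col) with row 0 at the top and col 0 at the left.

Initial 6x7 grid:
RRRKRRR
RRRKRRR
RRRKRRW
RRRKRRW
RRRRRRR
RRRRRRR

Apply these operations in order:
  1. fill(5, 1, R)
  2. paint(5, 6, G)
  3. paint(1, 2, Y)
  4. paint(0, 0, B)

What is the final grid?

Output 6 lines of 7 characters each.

After op 1 fill(5,1,R) [0 cells changed]:
RRRKRRR
RRRKRRR
RRRKRRW
RRRKRRW
RRRRRRR
RRRRRRR
After op 2 paint(5,6,G):
RRRKRRR
RRRKRRR
RRRKRRW
RRRKRRW
RRRRRRR
RRRRRRG
After op 3 paint(1,2,Y):
RRRKRRR
RRYKRRR
RRRKRRW
RRRKRRW
RRRRRRR
RRRRRRG
After op 4 paint(0,0,B):
BRRKRRR
RRYKRRR
RRRKRRW
RRRKRRW
RRRRRRR
RRRRRRG

Answer: BRRKRRR
RRYKRRR
RRRKRRW
RRRKRRW
RRRRRRR
RRRRRRG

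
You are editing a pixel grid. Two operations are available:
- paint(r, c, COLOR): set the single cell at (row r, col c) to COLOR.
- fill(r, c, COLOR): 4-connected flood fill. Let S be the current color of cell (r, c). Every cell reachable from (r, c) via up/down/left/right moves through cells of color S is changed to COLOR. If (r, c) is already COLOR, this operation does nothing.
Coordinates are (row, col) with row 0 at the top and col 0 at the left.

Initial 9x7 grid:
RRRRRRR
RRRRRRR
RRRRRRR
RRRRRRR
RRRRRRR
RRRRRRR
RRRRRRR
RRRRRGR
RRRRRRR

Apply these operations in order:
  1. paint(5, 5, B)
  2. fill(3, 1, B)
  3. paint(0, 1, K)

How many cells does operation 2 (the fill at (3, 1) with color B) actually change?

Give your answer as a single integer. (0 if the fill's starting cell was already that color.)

After op 1 paint(5,5,B):
RRRRRRR
RRRRRRR
RRRRRRR
RRRRRRR
RRRRRRR
RRRRRBR
RRRRRRR
RRRRRGR
RRRRRRR
After op 2 fill(3,1,B) [61 cells changed]:
BBBBBBB
BBBBBBB
BBBBBBB
BBBBBBB
BBBBBBB
BBBBBBB
BBBBBBB
BBBBBGB
BBBBBBB

Answer: 61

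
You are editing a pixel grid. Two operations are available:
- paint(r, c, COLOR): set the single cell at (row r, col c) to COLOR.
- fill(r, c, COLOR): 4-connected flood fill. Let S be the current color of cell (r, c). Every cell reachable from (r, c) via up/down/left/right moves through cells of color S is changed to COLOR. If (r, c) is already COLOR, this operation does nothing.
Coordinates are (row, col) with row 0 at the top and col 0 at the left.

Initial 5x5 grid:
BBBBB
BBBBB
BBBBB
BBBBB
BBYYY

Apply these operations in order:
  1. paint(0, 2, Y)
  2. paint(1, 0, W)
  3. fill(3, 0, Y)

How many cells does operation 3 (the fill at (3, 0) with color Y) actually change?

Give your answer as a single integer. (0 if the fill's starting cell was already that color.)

Answer: 20

Derivation:
After op 1 paint(0,2,Y):
BBYBB
BBBBB
BBBBB
BBBBB
BBYYY
After op 2 paint(1,0,W):
BBYBB
WBBBB
BBBBB
BBBBB
BBYYY
After op 3 fill(3,0,Y) [20 cells changed]:
YYYYY
WYYYY
YYYYY
YYYYY
YYYYY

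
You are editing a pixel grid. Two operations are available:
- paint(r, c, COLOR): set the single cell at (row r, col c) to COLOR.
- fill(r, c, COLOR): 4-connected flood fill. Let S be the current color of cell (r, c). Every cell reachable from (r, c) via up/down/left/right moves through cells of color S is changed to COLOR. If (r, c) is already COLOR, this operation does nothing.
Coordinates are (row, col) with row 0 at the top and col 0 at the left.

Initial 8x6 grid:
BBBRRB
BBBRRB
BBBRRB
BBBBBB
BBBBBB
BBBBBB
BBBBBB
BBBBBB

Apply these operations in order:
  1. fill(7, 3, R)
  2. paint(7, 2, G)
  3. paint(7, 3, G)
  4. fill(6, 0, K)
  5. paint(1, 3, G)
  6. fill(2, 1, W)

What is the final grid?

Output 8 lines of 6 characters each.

Answer: WWWWWW
WWWGWW
WWWWWW
WWWWWW
WWWWWW
WWWWWW
WWWWWW
WWGGWW

Derivation:
After op 1 fill(7,3,R) [42 cells changed]:
RRRRRR
RRRRRR
RRRRRR
RRRRRR
RRRRRR
RRRRRR
RRRRRR
RRRRRR
After op 2 paint(7,2,G):
RRRRRR
RRRRRR
RRRRRR
RRRRRR
RRRRRR
RRRRRR
RRRRRR
RRGRRR
After op 3 paint(7,3,G):
RRRRRR
RRRRRR
RRRRRR
RRRRRR
RRRRRR
RRRRRR
RRRRRR
RRGGRR
After op 4 fill(6,0,K) [46 cells changed]:
KKKKKK
KKKKKK
KKKKKK
KKKKKK
KKKKKK
KKKKKK
KKKKKK
KKGGKK
After op 5 paint(1,3,G):
KKKKKK
KKKGKK
KKKKKK
KKKKKK
KKKKKK
KKKKKK
KKKKKK
KKGGKK
After op 6 fill(2,1,W) [45 cells changed]:
WWWWWW
WWWGWW
WWWWWW
WWWWWW
WWWWWW
WWWWWW
WWWWWW
WWGGWW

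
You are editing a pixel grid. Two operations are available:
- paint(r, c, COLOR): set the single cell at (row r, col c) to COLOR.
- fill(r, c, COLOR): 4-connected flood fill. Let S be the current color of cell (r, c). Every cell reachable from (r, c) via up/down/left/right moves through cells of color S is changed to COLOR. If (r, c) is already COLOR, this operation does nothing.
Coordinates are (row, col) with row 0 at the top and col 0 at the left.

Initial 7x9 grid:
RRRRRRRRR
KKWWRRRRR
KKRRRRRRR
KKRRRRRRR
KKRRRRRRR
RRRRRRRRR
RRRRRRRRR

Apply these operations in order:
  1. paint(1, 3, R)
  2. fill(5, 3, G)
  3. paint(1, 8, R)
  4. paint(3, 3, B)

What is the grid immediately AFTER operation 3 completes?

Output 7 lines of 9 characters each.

After op 1 paint(1,3,R):
RRRRRRRRR
KKWRRRRRR
KKRRRRRRR
KKRRRRRRR
KKRRRRRRR
RRRRRRRRR
RRRRRRRRR
After op 2 fill(5,3,G) [54 cells changed]:
GGGGGGGGG
KKWGGGGGG
KKGGGGGGG
KKGGGGGGG
KKGGGGGGG
GGGGGGGGG
GGGGGGGGG
After op 3 paint(1,8,R):
GGGGGGGGG
KKWGGGGGR
KKGGGGGGG
KKGGGGGGG
KKGGGGGGG
GGGGGGGGG
GGGGGGGGG

Answer: GGGGGGGGG
KKWGGGGGR
KKGGGGGGG
KKGGGGGGG
KKGGGGGGG
GGGGGGGGG
GGGGGGGGG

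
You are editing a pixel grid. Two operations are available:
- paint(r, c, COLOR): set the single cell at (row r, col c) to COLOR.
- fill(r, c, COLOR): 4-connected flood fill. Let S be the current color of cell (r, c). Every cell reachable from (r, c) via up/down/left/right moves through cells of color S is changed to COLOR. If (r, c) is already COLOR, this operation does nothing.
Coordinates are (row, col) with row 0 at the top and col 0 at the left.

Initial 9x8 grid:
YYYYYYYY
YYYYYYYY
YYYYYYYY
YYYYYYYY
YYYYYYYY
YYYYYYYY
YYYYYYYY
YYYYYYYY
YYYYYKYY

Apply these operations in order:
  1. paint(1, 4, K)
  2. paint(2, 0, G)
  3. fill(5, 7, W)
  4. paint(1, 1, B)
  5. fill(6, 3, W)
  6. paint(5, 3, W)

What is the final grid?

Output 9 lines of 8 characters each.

After op 1 paint(1,4,K):
YYYYYYYY
YYYYKYYY
YYYYYYYY
YYYYYYYY
YYYYYYYY
YYYYYYYY
YYYYYYYY
YYYYYYYY
YYYYYKYY
After op 2 paint(2,0,G):
YYYYYYYY
YYYYKYYY
GYYYYYYY
YYYYYYYY
YYYYYYYY
YYYYYYYY
YYYYYYYY
YYYYYYYY
YYYYYKYY
After op 3 fill(5,7,W) [69 cells changed]:
WWWWWWWW
WWWWKWWW
GWWWWWWW
WWWWWWWW
WWWWWWWW
WWWWWWWW
WWWWWWWW
WWWWWWWW
WWWWWKWW
After op 4 paint(1,1,B):
WWWWWWWW
WBWWKWWW
GWWWWWWW
WWWWWWWW
WWWWWWWW
WWWWWWWW
WWWWWWWW
WWWWWWWW
WWWWWKWW
After op 5 fill(6,3,W) [0 cells changed]:
WWWWWWWW
WBWWKWWW
GWWWWWWW
WWWWWWWW
WWWWWWWW
WWWWWWWW
WWWWWWWW
WWWWWWWW
WWWWWKWW
After op 6 paint(5,3,W):
WWWWWWWW
WBWWKWWW
GWWWWWWW
WWWWWWWW
WWWWWWWW
WWWWWWWW
WWWWWWWW
WWWWWWWW
WWWWWKWW

Answer: WWWWWWWW
WBWWKWWW
GWWWWWWW
WWWWWWWW
WWWWWWWW
WWWWWWWW
WWWWWWWW
WWWWWWWW
WWWWWKWW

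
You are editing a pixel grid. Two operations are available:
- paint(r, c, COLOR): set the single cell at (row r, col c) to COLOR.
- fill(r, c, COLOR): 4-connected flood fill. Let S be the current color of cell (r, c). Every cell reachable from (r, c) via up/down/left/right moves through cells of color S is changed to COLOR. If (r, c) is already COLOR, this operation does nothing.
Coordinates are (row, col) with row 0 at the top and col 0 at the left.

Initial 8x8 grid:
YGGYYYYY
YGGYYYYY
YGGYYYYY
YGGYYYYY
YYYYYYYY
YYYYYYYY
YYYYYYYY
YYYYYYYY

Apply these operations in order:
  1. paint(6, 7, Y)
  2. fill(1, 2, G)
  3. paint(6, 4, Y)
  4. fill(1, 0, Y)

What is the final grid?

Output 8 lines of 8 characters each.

After op 1 paint(6,7,Y):
YGGYYYYY
YGGYYYYY
YGGYYYYY
YGGYYYYY
YYYYYYYY
YYYYYYYY
YYYYYYYY
YYYYYYYY
After op 2 fill(1,2,G) [0 cells changed]:
YGGYYYYY
YGGYYYYY
YGGYYYYY
YGGYYYYY
YYYYYYYY
YYYYYYYY
YYYYYYYY
YYYYYYYY
After op 3 paint(6,4,Y):
YGGYYYYY
YGGYYYYY
YGGYYYYY
YGGYYYYY
YYYYYYYY
YYYYYYYY
YYYYYYYY
YYYYYYYY
After op 4 fill(1,0,Y) [0 cells changed]:
YGGYYYYY
YGGYYYYY
YGGYYYYY
YGGYYYYY
YYYYYYYY
YYYYYYYY
YYYYYYYY
YYYYYYYY

Answer: YGGYYYYY
YGGYYYYY
YGGYYYYY
YGGYYYYY
YYYYYYYY
YYYYYYYY
YYYYYYYY
YYYYYYYY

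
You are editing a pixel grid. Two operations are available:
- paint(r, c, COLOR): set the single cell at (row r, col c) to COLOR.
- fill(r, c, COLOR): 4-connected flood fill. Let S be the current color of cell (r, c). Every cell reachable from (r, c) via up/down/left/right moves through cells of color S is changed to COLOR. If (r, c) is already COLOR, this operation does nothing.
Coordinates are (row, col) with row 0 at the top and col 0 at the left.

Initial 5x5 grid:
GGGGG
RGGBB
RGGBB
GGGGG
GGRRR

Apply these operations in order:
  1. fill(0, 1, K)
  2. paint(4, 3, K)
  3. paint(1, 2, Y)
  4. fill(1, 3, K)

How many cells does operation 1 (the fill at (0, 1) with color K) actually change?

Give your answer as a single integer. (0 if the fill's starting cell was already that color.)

After op 1 fill(0,1,K) [16 cells changed]:
KKKKK
RKKBB
RKKBB
KKKKK
KKRRR

Answer: 16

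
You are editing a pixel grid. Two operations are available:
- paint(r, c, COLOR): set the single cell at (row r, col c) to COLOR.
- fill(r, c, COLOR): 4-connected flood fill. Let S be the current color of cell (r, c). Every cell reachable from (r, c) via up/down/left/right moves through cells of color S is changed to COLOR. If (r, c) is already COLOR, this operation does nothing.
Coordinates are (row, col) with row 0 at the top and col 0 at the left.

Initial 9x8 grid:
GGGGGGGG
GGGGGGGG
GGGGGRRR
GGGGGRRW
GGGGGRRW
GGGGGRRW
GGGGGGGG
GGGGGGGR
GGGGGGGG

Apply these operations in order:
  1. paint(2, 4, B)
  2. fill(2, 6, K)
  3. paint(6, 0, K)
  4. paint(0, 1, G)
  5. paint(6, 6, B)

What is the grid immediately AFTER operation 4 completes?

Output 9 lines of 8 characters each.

After op 1 paint(2,4,B):
GGGGGGGG
GGGGGGGG
GGGGBRRR
GGGGGRRW
GGGGGRRW
GGGGGRRW
GGGGGGGG
GGGGGGGR
GGGGGGGG
After op 2 fill(2,6,K) [9 cells changed]:
GGGGGGGG
GGGGGGGG
GGGGBKKK
GGGGGKKW
GGGGGKKW
GGGGGKKW
GGGGGGGG
GGGGGGGR
GGGGGGGG
After op 3 paint(6,0,K):
GGGGGGGG
GGGGGGGG
GGGGBKKK
GGGGGKKW
GGGGGKKW
GGGGGKKW
KGGGGGGG
GGGGGGGR
GGGGGGGG
After op 4 paint(0,1,G):
GGGGGGGG
GGGGGGGG
GGGGBKKK
GGGGGKKW
GGGGGKKW
GGGGGKKW
KGGGGGGG
GGGGGGGR
GGGGGGGG

Answer: GGGGGGGG
GGGGGGGG
GGGGBKKK
GGGGGKKW
GGGGGKKW
GGGGGKKW
KGGGGGGG
GGGGGGGR
GGGGGGGG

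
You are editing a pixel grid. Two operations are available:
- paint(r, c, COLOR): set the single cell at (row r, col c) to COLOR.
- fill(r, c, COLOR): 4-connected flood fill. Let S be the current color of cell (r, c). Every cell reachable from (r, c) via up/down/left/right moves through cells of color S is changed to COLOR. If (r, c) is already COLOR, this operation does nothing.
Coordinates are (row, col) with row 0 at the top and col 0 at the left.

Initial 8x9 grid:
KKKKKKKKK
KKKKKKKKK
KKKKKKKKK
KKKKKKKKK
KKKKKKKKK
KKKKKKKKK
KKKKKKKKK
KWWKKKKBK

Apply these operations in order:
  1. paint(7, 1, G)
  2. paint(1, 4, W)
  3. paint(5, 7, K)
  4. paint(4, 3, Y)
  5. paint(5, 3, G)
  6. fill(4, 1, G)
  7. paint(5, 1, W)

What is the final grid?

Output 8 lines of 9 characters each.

After op 1 paint(7,1,G):
KKKKKKKKK
KKKKKKKKK
KKKKKKKKK
KKKKKKKKK
KKKKKKKKK
KKKKKKKKK
KKKKKKKKK
KGWKKKKBK
After op 2 paint(1,4,W):
KKKKKKKKK
KKKKWKKKK
KKKKKKKKK
KKKKKKKKK
KKKKKKKKK
KKKKKKKKK
KKKKKKKKK
KGWKKKKBK
After op 3 paint(5,7,K):
KKKKKKKKK
KKKKWKKKK
KKKKKKKKK
KKKKKKKKK
KKKKKKKKK
KKKKKKKKK
KKKKKKKKK
KGWKKKKBK
After op 4 paint(4,3,Y):
KKKKKKKKK
KKKKWKKKK
KKKKKKKKK
KKKKKKKKK
KKKYKKKKK
KKKKKKKKK
KKKKKKKKK
KGWKKKKBK
After op 5 paint(5,3,G):
KKKKKKKKK
KKKKWKKKK
KKKKKKKKK
KKKKKKKKK
KKKYKKKKK
KKKGKKKKK
KKKKKKKKK
KGWKKKKBK
After op 6 fill(4,1,G) [66 cells changed]:
GGGGGGGGG
GGGGWGGGG
GGGGGGGGG
GGGGGGGGG
GGGYGGGGG
GGGGGGGGG
GGGGGGGGG
GGWGGGGBG
After op 7 paint(5,1,W):
GGGGGGGGG
GGGGWGGGG
GGGGGGGGG
GGGGGGGGG
GGGYGGGGG
GWGGGGGGG
GGGGGGGGG
GGWGGGGBG

Answer: GGGGGGGGG
GGGGWGGGG
GGGGGGGGG
GGGGGGGGG
GGGYGGGGG
GWGGGGGGG
GGGGGGGGG
GGWGGGGBG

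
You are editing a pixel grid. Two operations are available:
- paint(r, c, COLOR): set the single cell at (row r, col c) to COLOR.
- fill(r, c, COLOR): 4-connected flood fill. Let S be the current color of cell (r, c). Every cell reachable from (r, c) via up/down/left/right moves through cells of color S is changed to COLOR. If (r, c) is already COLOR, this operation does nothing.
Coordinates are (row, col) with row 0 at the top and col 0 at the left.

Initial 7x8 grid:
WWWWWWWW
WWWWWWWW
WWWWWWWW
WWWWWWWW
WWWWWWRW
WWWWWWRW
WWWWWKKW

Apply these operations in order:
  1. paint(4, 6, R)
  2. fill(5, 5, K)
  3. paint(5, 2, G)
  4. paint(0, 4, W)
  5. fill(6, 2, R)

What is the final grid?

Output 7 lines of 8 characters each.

Answer: RRRRWRRR
RRRRRRRR
RRRRRRRR
RRRRRRRR
RRRRRRRR
RRGRRRRR
RRRRRRRR

Derivation:
After op 1 paint(4,6,R):
WWWWWWWW
WWWWWWWW
WWWWWWWW
WWWWWWWW
WWWWWWRW
WWWWWWRW
WWWWWKKW
After op 2 fill(5,5,K) [52 cells changed]:
KKKKKKKK
KKKKKKKK
KKKKKKKK
KKKKKKKK
KKKKKKRK
KKKKKKRK
KKKKKKKK
After op 3 paint(5,2,G):
KKKKKKKK
KKKKKKKK
KKKKKKKK
KKKKKKKK
KKKKKKRK
KKGKKKRK
KKKKKKKK
After op 4 paint(0,4,W):
KKKKWKKK
KKKKKKKK
KKKKKKKK
KKKKKKKK
KKKKKKRK
KKGKKKRK
KKKKKKKK
After op 5 fill(6,2,R) [52 cells changed]:
RRRRWRRR
RRRRRRRR
RRRRRRRR
RRRRRRRR
RRRRRRRR
RRGRRRRR
RRRRRRRR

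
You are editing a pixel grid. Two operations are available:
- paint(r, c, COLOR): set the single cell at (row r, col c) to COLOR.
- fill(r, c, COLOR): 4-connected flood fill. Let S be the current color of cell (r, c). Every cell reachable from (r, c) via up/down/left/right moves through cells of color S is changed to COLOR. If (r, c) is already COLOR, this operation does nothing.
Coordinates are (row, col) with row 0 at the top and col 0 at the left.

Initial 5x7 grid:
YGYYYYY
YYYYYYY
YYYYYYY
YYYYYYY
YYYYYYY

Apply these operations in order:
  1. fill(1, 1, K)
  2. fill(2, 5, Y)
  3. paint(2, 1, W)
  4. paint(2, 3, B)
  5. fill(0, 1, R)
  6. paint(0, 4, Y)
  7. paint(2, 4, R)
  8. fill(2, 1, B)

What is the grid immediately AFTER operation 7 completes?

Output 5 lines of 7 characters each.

Answer: YRYYYYY
YYYYYYY
YWYBRYY
YYYYYYY
YYYYYYY

Derivation:
After op 1 fill(1,1,K) [34 cells changed]:
KGKKKKK
KKKKKKK
KKKKKKK
KKKKKKK
KKKKKKK
After op 2 fill(2,5,Y) [34 cells changed]:
YGYYYYY
YYYYYYY
YYYYYYY
YYYYYYY
YYYYYYY
After op 3 paint(2,1,W):
YGYYYYY
YYYYYYY
YWYYYYY
YYYYYYY
YYYYYYY
After op 4 paint(2,3,B):
YGYYYYY
YYYYYYY
YWYBYYY
YYYYYYY
YYYYYYY
After op 5 fill(0,1,R) [1 cells changed]:
YRYYYYY
YYYYYYY
YWYBYYY
YYYYYYY
YYYYYYY
After op 6 paint(0,4,Y):
YRYYYYY
YYYYYYY
YWYBYYY
YYYYYYY
YYYYYYY
After op 7 paint(2,4,R):
YRYYYYY
YYYYYYY
YWYBRYY
YYYYYYY
YYYYYYY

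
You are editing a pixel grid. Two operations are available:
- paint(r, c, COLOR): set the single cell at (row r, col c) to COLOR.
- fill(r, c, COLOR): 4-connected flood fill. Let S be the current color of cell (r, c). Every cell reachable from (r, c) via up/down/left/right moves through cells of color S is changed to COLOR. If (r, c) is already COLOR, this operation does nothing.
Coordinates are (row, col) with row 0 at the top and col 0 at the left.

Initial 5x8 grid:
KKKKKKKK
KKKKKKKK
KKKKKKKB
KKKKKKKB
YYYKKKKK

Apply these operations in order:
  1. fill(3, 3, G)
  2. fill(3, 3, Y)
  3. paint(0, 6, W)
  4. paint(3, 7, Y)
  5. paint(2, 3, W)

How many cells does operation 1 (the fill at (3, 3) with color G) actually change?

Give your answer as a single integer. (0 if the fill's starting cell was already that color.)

After op 1 fill(3,3,G) [35 cells changed]:
GGGGGGGG
GGGGGGGG
GGGGGGGB
GGGGGGGB
YYYGGGGG

Answer: 35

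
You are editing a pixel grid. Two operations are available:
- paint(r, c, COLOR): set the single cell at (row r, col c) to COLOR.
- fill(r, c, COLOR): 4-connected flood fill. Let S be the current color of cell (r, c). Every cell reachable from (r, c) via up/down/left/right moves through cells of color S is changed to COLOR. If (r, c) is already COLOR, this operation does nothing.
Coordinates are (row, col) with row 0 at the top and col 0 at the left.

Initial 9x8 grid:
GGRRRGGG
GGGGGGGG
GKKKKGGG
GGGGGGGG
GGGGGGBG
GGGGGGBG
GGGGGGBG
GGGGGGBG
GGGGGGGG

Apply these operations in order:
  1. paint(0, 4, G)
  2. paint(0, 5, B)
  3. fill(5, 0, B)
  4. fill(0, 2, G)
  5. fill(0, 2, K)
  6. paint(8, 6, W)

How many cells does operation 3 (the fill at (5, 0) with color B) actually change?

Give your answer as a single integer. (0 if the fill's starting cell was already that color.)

Answer: 61

Derivation:
After op 1 paint(0,4,G):
GGRRGGGG
GGGGGGGG
GKKKKGGG
GGGGGGGG
GGGGGGBG
GGGGGGBG
GGGGGGBG
GGGGGGBG
GGGGGGGG
After op 2 paint(0,5,B):
GGRRGBGG
GGGGGGGG
GKKKKGGG
GGGGGGGG
GGGGGGBG
GGGGGGBG
GGGGGGBG
GGGGGGBG
GGGGGGGG
After op 3 fill(5,0,B) [61 cells changed]:
BBRRBBBB
BBBBBBBB
BKKKKBBB
BBBBBBBB
BBBBBBBB
BBBBBBBB
BBBBBBBB
BBBBBBBB
BBBBBBBB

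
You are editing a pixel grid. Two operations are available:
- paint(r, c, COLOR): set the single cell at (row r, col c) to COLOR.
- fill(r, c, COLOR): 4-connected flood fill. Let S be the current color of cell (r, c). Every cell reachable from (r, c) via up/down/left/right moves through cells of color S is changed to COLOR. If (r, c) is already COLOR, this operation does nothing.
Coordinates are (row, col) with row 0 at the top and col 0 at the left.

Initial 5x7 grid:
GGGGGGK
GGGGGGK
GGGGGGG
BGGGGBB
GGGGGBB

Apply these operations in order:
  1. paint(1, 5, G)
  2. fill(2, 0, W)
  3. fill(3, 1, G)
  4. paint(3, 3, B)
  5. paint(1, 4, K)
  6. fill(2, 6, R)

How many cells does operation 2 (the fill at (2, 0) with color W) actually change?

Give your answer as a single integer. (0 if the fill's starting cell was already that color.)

Answer: 28

Derivation:
After op 1 paint(1,5,G):
GGGGGGK
GGGGGGK
GGGGGGG
BGGGGBB
GGGGGBB
After op 2 fill(2,0,W) [28 cells changed]:
WWWWWWK
WWWWWWK
WWWWWWW
BWWWWBB
WWWWWBB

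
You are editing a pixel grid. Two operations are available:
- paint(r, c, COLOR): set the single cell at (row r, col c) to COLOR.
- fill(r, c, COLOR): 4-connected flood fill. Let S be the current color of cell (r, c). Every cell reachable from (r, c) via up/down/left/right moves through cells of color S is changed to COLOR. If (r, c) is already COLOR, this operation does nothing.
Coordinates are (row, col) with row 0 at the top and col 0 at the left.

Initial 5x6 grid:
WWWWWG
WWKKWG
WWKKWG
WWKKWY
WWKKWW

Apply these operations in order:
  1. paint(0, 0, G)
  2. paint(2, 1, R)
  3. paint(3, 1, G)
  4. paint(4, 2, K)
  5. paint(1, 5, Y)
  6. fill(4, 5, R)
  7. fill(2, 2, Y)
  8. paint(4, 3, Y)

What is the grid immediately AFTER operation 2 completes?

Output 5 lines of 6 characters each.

After op 1 paint(0,0,G):
GWWWWG
WWKKWG
WWKKWG
WWKKWY
WWKKWW
After op 2 paint(2,1,R):
GWWWWG
WWKKWG
WRKKWG
WWKKWY
WWKKWW

Answer: GWWWWG
WWKKWG
WRKKWG
WWKKWY
WWKKWW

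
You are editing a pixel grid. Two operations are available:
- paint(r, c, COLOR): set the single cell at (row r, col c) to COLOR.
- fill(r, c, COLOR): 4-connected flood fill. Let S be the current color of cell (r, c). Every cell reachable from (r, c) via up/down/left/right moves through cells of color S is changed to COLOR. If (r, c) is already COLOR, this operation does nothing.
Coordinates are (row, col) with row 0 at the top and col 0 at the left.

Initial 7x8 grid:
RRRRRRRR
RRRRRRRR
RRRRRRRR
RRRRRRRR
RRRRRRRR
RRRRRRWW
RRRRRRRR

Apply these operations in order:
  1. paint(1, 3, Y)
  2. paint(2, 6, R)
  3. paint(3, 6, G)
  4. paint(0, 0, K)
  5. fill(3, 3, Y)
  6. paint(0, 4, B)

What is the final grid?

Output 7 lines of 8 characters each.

Answer: KYYYBYYY
YYYYYYYY
YYYYYYYY
YYYYYYGY
YYYYYYYY
YYYYYYWW
YYYYYYYY

Derivation:
After op 1 paint(1,3,Y):
RRRRRRRR
RRRYRRRR
RRRRRRRR
RRRRRRRR
RRRRRRRR
RRRRRRWW
RRRRRRRR
After op 2 paint(2,6,R):
RRRRRRRR
RRRYRRRR
RRRRRRRR
RRRRRRRR
RRRRRRRR
RRRRRRWW
RRRRRRRR
After op 3 paint(3,6,G):
RRRRRRRR
RRRYRRRR
RRRRRRRR
RRRRRRGR
RRRRRRRR
RRRRRRWW
RRRRRRRR
After op 4 paint(0,0,K):
KRRRRRRR
RRRYRRRR
RRRRRRRR
RRRRRRGR
RRRRRRRR
RRRRRRWW
RRRRRRRR
After op 5 fill(3,3,Y) [51 cells changed]:
KYYYYYYY
YYYYYYYY
YYYYYYYY
YYYYYYGY
YYYYYYYY
YYYYYYWW
YYYYYYYY
After op 6 paint(0,4,B):
KYYYBYYY
YYYYYYYY
YYYYYYYY
YYYYYYGY
YYYYYYYY
YYYYYYWW
YYYYYYYY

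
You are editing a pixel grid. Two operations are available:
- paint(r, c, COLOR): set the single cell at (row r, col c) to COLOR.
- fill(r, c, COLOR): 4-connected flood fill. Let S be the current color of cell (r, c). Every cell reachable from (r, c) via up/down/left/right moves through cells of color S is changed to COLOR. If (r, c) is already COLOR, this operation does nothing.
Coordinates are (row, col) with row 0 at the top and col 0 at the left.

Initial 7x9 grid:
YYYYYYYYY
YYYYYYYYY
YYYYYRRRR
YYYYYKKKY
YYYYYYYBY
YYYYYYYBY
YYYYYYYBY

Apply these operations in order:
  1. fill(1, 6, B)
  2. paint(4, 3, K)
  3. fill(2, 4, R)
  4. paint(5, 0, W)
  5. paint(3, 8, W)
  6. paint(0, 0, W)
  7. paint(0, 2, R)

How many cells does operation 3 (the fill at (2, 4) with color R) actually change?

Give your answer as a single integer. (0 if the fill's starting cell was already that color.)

Answer: 51

Derivation:
After op 1 fill(1,6,B) [49 cells changed]:
BBBBBBBBB
BBBBBBBBB
BBBBBRRRR
BBBBBKKKY
BBBBBBBBY
BBBBBBBBY
BBBBBBBBY
After op 2 paint(4,3,K):
BBBBBBBBB
BBBBBBBBB
BBBBBRRRR
BBBBBKKKY
BBBKBBBBY
BBBBBBBBY
BBBBBBBBY
After op 3 fill(2,4,R) [51 cells changed]:
RRRRRRRRR
RRRRRRRRR
RRRRRRRRR
RRRRRKKKY
RRRKRRRRY
RRRRRRRRY
RRRRRRRRY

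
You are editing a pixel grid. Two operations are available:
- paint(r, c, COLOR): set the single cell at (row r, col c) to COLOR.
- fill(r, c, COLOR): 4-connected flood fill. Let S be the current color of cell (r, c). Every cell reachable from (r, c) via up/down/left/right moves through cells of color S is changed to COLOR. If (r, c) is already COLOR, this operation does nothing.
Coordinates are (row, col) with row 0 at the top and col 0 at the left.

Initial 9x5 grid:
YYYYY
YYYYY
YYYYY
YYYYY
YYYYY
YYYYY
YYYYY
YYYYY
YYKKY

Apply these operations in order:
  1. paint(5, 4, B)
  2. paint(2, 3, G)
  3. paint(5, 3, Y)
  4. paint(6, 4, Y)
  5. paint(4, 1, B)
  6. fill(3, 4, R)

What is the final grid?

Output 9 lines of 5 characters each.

Answer: RRRRR
RRRRR
RRRGR
RRRRR
RBRRR
RRRRB
RRRRR
RRRRR
RRKKR

Derivation:
After op 1 paint(5,4,B):
YYYYY
YYYYY
YYYYY
YYYYY
YYYYY
YYYYB
YYYYY
YYYYY
YYKKY
After op 2 paint(2,3,G):
YYYYY
YYYYY
YYYGY
YYYYY
YYYYY
YYYYB
YYYYY
YYYYY
YYKKY
After op 3 paint(5,3,Y):
YYYYY
YYYYY
YYYGY
YYYYY
YYYYY
YYYYB
YYYYY
YYYYY
YYKKY
After op 4 paint(6,4,Y):
YYYYY
YYYYY
YYYGY
YYYYY
YYYYY
YYYYB
YYYYY
YYYYY
YYKKY
After op 5 paint(4,1,B):
YYYYY
YYYYY
YYYGY
YYYYY
YBYYY
YYYYB
YYYYY
YYYYY
YYKKY
After op 6 fill(3,4,R) [40 cells changed]:
RRRRR
RRRRR
RRRGR
RRRRR
RBRRR
RRRRB
RRRRR
RRRRR
RRKKR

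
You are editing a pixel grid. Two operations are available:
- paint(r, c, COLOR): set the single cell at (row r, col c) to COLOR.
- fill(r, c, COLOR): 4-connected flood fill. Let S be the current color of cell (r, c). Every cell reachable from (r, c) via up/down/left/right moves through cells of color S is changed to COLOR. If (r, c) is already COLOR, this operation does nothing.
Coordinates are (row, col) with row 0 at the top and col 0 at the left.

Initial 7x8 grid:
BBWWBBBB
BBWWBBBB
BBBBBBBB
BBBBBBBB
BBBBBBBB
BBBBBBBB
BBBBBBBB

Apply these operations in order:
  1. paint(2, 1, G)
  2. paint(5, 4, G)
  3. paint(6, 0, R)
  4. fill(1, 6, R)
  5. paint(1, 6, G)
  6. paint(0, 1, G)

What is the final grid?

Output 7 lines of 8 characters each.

Answer: RGWWRRRR
RRWWRRGR
RGRRRRRR
RRRRRRRR
RRRRRRRR
RRRRGRRR
RRRRRRRR

Derivation:
After op 1 paint(2,1,G):
BBWWBBBB
BBWWBBBB
BGBBBBBB
BBBBBBBB
BBBBBBBB
BBBBBBBB
BBBBBBBB
After op 2 paint(5,4,G):
BBWWBBBB
BBWWBBBB
BGBBBBBB
BBBBBBBB
BBBBBBBB
BBBBGBBB
BBBBBBBB
After op 3 paint(6,0,R):
BBWWBBBB
BBWWBBBB
BGBBBBBB
BBBBBBBB
BBBBBBBB
BBBBGBBB
RBBBBBBB
After op 4 fill(1,6,R) [49 cells changed]:
RRWWRRRR
RRWWRRRR
RGRRRRRR
RRRRRRRR
RRRRRRRR
RRRRGRRR
RRRRRRRR
After op 5 paint(1,6,G):
RRWWRRRR
RRWWRRGR
RGRRRRRR
RRRRRRRR
RRRRRRRR
RRRRGRRR
RRRRRRRR
After op 6 paint(0,1,G):
RGWWRRRR
RRWWRRGR
RGRRRRRR
RRRRRRRR
RRRRRRRR
RRRRGRRR
RRRRRRRR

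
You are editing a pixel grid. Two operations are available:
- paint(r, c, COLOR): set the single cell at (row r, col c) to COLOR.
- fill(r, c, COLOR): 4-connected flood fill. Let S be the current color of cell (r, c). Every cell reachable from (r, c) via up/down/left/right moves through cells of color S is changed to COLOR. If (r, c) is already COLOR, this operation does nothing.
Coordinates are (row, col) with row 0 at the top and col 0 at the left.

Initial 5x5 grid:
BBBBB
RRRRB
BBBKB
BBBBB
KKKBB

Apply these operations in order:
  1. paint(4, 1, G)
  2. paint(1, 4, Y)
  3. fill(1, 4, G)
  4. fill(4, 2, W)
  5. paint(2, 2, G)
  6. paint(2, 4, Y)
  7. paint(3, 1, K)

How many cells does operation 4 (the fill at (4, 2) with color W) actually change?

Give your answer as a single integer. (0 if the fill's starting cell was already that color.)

After op 1 paint(4,1,G):
BBBBB
RRRRB
BBBKB
BBBBB
KGKBB
After op 2 paint(1,4,Y):
BBBBB
RRRRY
BBBKB
BBBBB
KGKBB
After op 3 fill(1,4,G) [1 cells changed]:
BBBBB
RRRRG
BBBKB
BBBBB
KGKBB
After op 4 fill(4,2,W) [1 cells changed]:
BBBBB
RRRRG
BBBKB
BBBBB
KGWBB

Answer: 1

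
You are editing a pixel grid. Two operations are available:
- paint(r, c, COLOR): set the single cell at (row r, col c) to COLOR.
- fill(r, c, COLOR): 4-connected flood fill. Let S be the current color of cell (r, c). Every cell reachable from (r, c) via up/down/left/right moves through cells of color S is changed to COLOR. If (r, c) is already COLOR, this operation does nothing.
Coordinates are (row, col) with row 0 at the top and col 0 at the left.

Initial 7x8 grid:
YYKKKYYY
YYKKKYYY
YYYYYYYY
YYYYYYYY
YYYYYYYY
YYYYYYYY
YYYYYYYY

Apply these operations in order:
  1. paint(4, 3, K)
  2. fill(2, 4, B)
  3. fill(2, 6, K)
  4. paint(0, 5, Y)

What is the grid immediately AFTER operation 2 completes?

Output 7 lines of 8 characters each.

Answer: BBKKKBBB
BBKKKBBB
BBBBBBBB
BBBBBBBB
BBBKBBBB
BBBBBBBB
BBBBBBBB

Derivation:
After op 1 paint(4,3,K):
YYKKKYYY
YYKKKYYY
YYYYYYYY
YYYYYYYY
YYYKYYYY
YYYYYYYY
YYYYYYYY
After op 2 fill(2,4,B) [49 cells changed]:
BBKKKBBB
BBKKKBBB
BBBBBBBB
BBBBBBBB
BBBKBBBB
BBBBBBBB
BBBBBBBB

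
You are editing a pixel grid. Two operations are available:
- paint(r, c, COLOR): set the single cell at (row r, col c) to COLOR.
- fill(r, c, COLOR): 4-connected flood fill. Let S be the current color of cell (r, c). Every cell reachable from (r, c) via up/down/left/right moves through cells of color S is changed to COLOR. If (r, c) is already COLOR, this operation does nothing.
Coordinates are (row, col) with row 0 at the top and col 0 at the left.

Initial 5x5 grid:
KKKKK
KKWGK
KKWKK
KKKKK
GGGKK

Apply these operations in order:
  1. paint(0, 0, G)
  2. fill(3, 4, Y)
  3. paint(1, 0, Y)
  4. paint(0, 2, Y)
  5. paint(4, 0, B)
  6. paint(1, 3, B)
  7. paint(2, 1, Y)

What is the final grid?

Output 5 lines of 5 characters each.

Answer: GYYYY
YYWBY
YYWYY
YYYYY
BGGYY

Derivation:
After op 1 paint(0,0,G):
GKKKK
KKWGK
KKWKK
KKKKK
GGGKK
After op 2 fill(3,4,Y) [18 cells changed]:
GYYYY
YYWGY
YYWYY
YYYYY
GGGYY
After op 3 paint(1,0,Y):
GYYYY
YYWGY
YYWYY
YYYYY
GGGYY
After op 4 paint(0,2,Y):
GYYYY
YYWGY
YYWYY
YYYYY
GGGYY
After op 5 paint(4,0,B):
GYYYY
YYWGY
YYWYY
YYYYY
BGGYY
After op 6 paint(1,3,B):
GYYYY
YYWBY
YYWYY
YYYYY
BGGYY
After op 7 paint(2,1,Y):
GYYYY
YYWBY
YYWYY
YYYYY
BGGYY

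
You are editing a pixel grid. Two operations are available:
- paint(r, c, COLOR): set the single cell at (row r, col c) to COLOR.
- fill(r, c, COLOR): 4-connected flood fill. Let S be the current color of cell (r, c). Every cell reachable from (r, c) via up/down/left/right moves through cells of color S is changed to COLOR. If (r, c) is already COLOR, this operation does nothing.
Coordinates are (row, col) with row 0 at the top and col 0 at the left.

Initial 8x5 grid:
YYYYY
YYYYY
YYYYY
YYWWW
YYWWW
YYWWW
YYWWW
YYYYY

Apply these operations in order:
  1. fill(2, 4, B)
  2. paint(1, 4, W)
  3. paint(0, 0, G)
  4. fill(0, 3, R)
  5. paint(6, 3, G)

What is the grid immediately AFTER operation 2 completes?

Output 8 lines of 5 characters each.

After op 1 fill(2,4,B) [28 cells changed]:
BBBBB
BBBBB
BBBBB
BBWWW
BBWWW
BBWWW
BBWWW
BBBBB
After op 2 paint(1,4,W):
BBBBB
BBBBW
BBBBB
BBWWW
BBWWW
BBWWW
BBWWW
BBBBB

Answer: BBBBB
BBBBW
BBBBB
BBWWW
BBWWW
BBWWW
BBWWW
BBBBB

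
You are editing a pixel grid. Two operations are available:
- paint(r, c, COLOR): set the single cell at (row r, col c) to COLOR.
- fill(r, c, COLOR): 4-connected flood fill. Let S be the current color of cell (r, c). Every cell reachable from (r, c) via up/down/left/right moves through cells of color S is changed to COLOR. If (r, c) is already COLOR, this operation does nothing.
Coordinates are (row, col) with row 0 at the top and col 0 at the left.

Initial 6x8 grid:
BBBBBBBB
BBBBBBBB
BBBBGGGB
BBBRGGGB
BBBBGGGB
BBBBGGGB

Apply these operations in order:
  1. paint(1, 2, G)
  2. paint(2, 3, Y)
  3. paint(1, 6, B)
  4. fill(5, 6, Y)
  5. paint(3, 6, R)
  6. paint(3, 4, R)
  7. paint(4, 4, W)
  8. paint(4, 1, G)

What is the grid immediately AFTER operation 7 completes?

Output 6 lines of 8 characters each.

After op 1 paint(1,2,G):
BBBBBBBB
BBGBBBBB
BBBBGGGB
BBBRGGGB
BBBBGGGB
BBBBGGGB
After op 2 paint(2,3,Y):
BBBBBBBB
BBGBBBBB
BBBYGGGB
BBBRGGGB
BBBBGGGB
BBBBGGGB
After op 3 paint(1,6,B):
BBBBBBBB
BBGBBBBB
BBBYGGGB
BBBRGGGB
BBBBGGGB
BBBBGGGB
After op 4 fill(5,6,Y) [12 cells changed]:
BBBBBBBB
BBGBBBBB
BBBYYYYB
BBBRYYYB
BBBBYYYB
BBBBYYYB
After op 5 paint(3,6,R):
BBBBBBBB
BBGBBBBB
BBBYYYYB
BBBRYYRB
BBBBYYYB
BBBBYYYB
After op 6 paint(3,4,R):
BBBBBBBB
BBGBBBBB
BBBYYYYB
BBBRRYRB
BBBBYYYB
BBBBYYYB
After op 7 paint(4,4,W):
BBBBBBBB
BBGBBBBB
BBBYYYYB
BBBRRYRB
BBBBWYYB
BBBBYYYB

Answer: BBBBBBBB
BBGBBBBB
BBBYYYYB
BBBRRYRB
BBBBWYYB
BBBBYYYB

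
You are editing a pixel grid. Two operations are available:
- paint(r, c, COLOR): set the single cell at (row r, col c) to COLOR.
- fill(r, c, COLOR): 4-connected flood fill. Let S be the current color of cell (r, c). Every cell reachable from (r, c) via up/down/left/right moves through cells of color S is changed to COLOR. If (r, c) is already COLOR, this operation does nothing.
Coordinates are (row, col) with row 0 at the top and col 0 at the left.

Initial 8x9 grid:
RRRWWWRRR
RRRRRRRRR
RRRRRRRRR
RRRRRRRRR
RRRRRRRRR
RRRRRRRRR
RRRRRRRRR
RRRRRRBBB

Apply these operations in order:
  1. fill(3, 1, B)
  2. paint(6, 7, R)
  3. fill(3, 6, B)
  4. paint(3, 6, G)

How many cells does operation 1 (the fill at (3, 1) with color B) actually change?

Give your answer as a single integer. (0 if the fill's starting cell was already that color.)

Answer: 66

Derivation:
After op 1 fill(3,1,B) [66 cells changed]:
BBBWWWBBB
BBBBBBBBB
BBBBBBBBB
BBBBBBBBB
BBBBBBBBB
BBBBBBBBB
BBBBBBBBB
BBBBBBBBB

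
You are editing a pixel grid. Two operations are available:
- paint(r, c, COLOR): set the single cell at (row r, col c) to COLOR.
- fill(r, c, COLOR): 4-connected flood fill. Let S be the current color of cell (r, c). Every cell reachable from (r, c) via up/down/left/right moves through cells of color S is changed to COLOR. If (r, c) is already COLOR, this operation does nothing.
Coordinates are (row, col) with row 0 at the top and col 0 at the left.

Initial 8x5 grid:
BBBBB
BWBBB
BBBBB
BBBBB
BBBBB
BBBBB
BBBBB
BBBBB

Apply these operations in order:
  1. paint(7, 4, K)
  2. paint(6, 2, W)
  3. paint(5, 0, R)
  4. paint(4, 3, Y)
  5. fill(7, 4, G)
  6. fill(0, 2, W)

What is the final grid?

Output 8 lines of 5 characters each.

After op 1 paint(7,4,K):
BBBBB
BWBBB
BBBBB
BBBBB
BBBBB
BBBBB
BBBBB
BBBBK
After op 2 paint(6,2,W):
BBBBB
BWBBB
BBBBB
BBBBB
BBBBB
BBBBB
BBWBB
BBBBK
After op 3 paint(5,0,R):
BBBBB
BWBBB
BBBBB
BBBBB
BBBBB
RBBBB
BBWBB
BBBBK
After op 4 paint(4,3,Y):
BBBBB
BWBBB
BBBBB
BBBBB
BBBYB
RBBBB
BBWBB
BBBBK
After op 5 fill(7,4,G) [1 cells changed]:
BBBBB
BWBBB
BBBBB
BBBBB
BBBYB
RBBBB
BBWBB
BBBBG
After op 6 fill(0,2,W) [35 cells changed]:
WWWWW
WWWWW
WWWWW
WWWWW
WWWYW
RWWWW
WWWWW
WWWWG

Answer: WWWWW
WWWWW
WWWWW
WWWWW
WWWYW
RWWWW
WWWWW
WWWWG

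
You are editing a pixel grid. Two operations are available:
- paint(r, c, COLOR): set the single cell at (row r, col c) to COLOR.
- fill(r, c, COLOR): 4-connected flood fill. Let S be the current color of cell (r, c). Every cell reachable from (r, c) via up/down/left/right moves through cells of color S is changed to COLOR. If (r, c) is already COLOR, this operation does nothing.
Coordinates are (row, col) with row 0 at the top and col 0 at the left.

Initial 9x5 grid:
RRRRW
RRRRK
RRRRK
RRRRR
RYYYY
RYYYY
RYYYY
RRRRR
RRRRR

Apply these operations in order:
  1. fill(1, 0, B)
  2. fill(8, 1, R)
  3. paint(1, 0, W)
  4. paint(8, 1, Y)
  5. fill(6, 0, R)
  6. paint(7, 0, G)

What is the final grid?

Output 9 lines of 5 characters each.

Answer: RRRRW
WRRRK
RRRRK
RRRRR
RYYYY
RYYYY
RYYYY
GRRRR
RYRRR

Derivation:
After op 1 fill(1,0,B) [30 cells changed]:
BBBBW
BBBBK
BBBBK
BBBBB
BYYYY
BYYYY
BYYYY
BBBBB
BBBBB
After op 2 fill(8,1,R) [30 cells changed]:
RRRRW
RRRRK
RRRRK
RRRRR
RYYYY
RYYYY
RYYYY
RRRRR
RRRRR
After op 3 paint(1,0,W):
RRRRW
WRRRK
RRRRK
RRRRR
RYYYY
RYYYY
RYYYY
RRRRR
RRRRR
After op 4 paint(8,1,Y):
RRRRW
WRRRK
RRRRK
RRRRR
RYYYY
RYYYY
RYYYY
RRRRR
RYRRR
After op 5 fill(6,0,R) [0 cells changed]:
RRRRW
WRRRK
RRRRK
RRRRR
RYYYY
RYYYY
RYYYY
RRRRR
RYRRR
After op 6 paint(7,0,G):
RRRRW
WRRRK
RRRRK
RRRRR
RYYYY
RYYYY
RYYYY
GRRRR
RYRRR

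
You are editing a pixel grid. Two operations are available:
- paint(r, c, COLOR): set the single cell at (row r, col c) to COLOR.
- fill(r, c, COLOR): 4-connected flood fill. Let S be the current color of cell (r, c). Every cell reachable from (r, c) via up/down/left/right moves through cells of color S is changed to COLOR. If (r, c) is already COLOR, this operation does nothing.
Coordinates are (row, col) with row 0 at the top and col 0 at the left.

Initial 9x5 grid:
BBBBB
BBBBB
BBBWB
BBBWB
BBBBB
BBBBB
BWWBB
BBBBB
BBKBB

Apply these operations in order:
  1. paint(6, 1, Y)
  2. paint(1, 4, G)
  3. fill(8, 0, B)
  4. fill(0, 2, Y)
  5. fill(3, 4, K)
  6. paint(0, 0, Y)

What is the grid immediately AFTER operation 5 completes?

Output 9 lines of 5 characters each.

After op 1 paint(6,1,Y):
BBBBB
BBBBB
BBBWB
BBBWB
BBBBB
BBBBB
BYWBB
BBBBB
BBKBB
After op 2 paint(1,4,G):
BBBBB
BBBBG
BBBWB
BBBWB
BBBBB
BBBBB
BYWBB
BBBBB
BBKBB
After op 3 fill(8,0,B) [0 cells changed]:
BBBBB
BBBBG
BBBWB
BBBWB
BBBBB
BBBBB
BYWBB
BBBBB
BBKBB
After op 4 fill(0,2,Y) [39 cells changed]:
YYYYY
YYYYG
YYYWY
YYYWY
YYYYY
YYYYY
YYWYY
YYYYY
YYKYY
After op 5 fill(3,4,K) [40 cells changed]:
KKKKK
KKKKG
KKKWK
KKKWK
KKKKK
KKKKK
KKWKK
KKKKK
KKKKK

Answer: KKKKK
KKKKG
KKKWK
KKKWK
KKKKK
KKKKK
KKWKK
KKKKK
KKKKK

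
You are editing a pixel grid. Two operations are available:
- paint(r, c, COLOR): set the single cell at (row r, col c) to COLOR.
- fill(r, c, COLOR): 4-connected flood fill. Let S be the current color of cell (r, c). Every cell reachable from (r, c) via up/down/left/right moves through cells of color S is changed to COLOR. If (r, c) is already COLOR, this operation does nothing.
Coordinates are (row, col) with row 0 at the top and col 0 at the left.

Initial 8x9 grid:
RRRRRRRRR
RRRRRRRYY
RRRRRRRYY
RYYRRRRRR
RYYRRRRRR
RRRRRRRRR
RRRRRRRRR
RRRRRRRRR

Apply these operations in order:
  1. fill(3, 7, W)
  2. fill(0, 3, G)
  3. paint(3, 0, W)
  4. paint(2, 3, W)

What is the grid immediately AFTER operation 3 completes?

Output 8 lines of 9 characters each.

After op 1 fill(3,7,W) [64 cells changed]:
WWWWWWWWW
WWWWWWWYY
WWWWWWWYY
WYYWWWWWW
WYYWWWWWW
WWWWWWWWW
WWWWWWWWW
WWWWWWWWW
After op 2 fill(0,3,G) [64 cells changed]:
GGGGGGGGG
GGGGGGGYY
GGGGGGGYY
GYYGGGGGG
GYYGGGGGG
GGGGGGGGG
GGGGGGGGG
GGGGGGGGG
After op 3 paint(3,0,W):
GGGGGGGGG
GGGGGGGYY
GGGGGGGYY
WYYGGGGGG
GYYGGGGGG
GGGGGGGGG
GGGGGGGGG
GGGGGGGGG

Answer: GGGGGGGGG
GGGGGGGYY
GGGGGGGYY
WYYGGGGGG
GYYGGGGGG
GGGGGGGGG
GGGGGGGGG
GGGGGGGGG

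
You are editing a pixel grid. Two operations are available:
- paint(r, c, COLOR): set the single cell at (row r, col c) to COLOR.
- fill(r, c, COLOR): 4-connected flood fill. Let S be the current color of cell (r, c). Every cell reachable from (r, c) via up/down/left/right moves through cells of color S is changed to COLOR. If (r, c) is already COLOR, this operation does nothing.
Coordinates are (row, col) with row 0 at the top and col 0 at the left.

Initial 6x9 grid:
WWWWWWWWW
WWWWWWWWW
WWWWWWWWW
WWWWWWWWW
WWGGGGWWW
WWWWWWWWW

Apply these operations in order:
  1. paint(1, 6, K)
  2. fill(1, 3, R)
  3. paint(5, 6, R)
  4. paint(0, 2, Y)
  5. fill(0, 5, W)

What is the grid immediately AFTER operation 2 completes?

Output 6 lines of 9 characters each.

After op 1 paint(1,6,K):
WWWWWWWWW
WWWWWWKWW
WWWWWWWWW
WWWWWWWWW
WWGGGGWWW
WWWWWWWWW
After op 2 fill(1,3,R) [49 cells changed]:
RRRRRRRRR
RRRRRRKRR
RRRRRRRRR
RRRRRRRRR
RRGGGGRRR
RRRRRRRRR

Answer: RRRRRRRRR
RRRRRRKRR
RRRRRRRRR
RRRRRRRRR
RRGGGGRRR
RRRRRRRRR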